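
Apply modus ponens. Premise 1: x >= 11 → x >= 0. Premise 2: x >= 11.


Modus ponens: from (P → Q) and P, infer Q.
P = 'x >= 11' is asserted, and P → Q holds, so Q follows.

x >= 0.


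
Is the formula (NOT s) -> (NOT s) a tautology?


Build the truth table over {s}:
s | φ
-----
F | T
T | T
Every row evaluates to true.

Yes, it is a tautology.


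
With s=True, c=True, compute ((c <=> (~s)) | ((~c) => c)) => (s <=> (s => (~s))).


Substitute s=True, c=True:
~s = False
c <=> (~s) = True <=> False = False
~c = False
(~c) => c = False => True = True
(c <=> (~s)) | ((~c) => c) = False | True = True
~s = False
s => (~s) = True => False = False
s <=> (s => (~s)) = True <=> False = False
((c <=> (~s)) | ((~c) => c)) => (s <=> (s => (~s))) = True => False = False

False


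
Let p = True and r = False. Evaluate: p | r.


Disjunction is false only when both operands are false.
Substitute: p=True, r=False.
True | False evaluates to True.

True


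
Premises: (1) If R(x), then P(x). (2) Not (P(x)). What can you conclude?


Modus tollens: from (P → Q) and ¬Q, infer ¬P.
Q = 'P(x)' is denied; since P → Q, P must also fail.

Not (R(x)).


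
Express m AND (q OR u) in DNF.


Step 1: Distribute ∧ over ∨: m ∧ (q ∨ u) = (m ∧ q) ∨ (m ∧ u).

(m AND q) OR (m AND u)


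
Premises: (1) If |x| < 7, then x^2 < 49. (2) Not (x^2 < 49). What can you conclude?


Modus tollens: from (P → Q) and ¬Q, infer ¬P.
Q = 'x^2 < 49' is denied; since P → Q, P must also fail.

Not (|x| < 7).


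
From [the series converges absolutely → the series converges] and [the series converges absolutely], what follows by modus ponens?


Modus ponens: from (P → Q) and P, infer Q.
P = 'the series converges absolutely' is asserted, and P → Q holds, so Q follows.

the series converges.


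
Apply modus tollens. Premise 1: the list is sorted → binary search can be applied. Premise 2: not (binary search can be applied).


Modus tollens: from (P → Q) and ¬Q, infer ¬P.
Q = 'binary search can be applied' is denied; since P → Q, P must also fail.

Not (the list is sorted).


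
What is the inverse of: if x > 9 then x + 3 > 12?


The inverse of (P → Q) is (¬P → ¬Q). It is equivalent to the converse, not to the original.
Here P = 'x > 9' and Q = 'x + 3 > 12'.

If not (x > 9), then not (x + 3 > 12).


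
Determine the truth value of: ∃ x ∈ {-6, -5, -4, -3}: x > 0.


Evaluate the predicate on each element: -6:F, -5:F, -4:F, -3:F.
No element satisfies the predicate.

F


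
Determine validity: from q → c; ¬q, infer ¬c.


This is denying the antecedent (fallacy). There exist truth assignments where the premises are all true but the conclusion is false.

Invalid.


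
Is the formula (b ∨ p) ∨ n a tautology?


Build the truth table over {b, n, p}:
b | n | p | φ
-------------
F | F | F | F
T | F | F | T
F | T | F | T
T | T | F | T
F | F | T | T
T | F | T | T
F | T | T | T
T | T | T | T
Counterexample at row 1: with b=F, n=F, p=F, the formula is F.

No, it is not a tautology.


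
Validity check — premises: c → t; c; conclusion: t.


This matches the form of modus ponens: the conclusion follows in every model of the premises.

Valid.


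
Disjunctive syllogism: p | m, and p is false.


Disjunctive syllogism: from (P ∨ Q) and ¬P, infer Q.
One disjunct, 'p', is ruled out; the other must hold.

m


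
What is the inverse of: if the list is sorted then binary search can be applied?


The inverse of (P → Q) is (¬P → ¬Q). It is equivalent to the converse, not to the original.
Here P = 'the list is sorted' and Q = 'binary search can be applied'.

If not (the list is sorted), then not (binary search can be applied).


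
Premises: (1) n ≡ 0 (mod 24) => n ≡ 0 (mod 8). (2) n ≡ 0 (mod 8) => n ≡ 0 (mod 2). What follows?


Hypothetical syllogism: from (P → Q) and (Q → R), infer (P → R).
Chain the two implications through the shared middle term 'n ≡ 0 (mod 8)'.

n ≡ 0 (mod 24) => n ≡ 0 (mod 2)


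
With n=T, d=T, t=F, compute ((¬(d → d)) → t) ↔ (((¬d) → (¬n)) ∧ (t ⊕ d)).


Substitute n=T, d=T, t=F:
d → d = T → T = T
¬(d → d) = F
(¬(d → d)) → t = F → F = T
¬d = F
¬n = F
(¬d) → (¬n) = F → F = T
t ⊕ d = F ⊕ T = T
((¬d) → (¬n)) ∧ (t ⊕ d) = T ∧ T = T
((¬(d → d)) → t) ↔ (((¬d) → (¬n)) ∧ (t ⊕ d)) = T ↔ T = T

T


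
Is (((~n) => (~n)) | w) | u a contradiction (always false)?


Truth table over {n, u, w}:
n | u | w | φ
-------------
False | False | False | True
True | False | False | True
False | True | False | True
True | True | False | True
False | False | True | True
True | False | True | True
False | True | True | True
True | True | True | True
Satisfying assignment at row 1: n=False, u=False, w=False gives True.

No, it is not a contradiction.


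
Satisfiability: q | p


Search for a satisfying assignment over {p, q}.
Try p=True, q=False: the formula evaluates to True.
A satisfying assignment exists.

Satisfiable.


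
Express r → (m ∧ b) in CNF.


Step 1: Rewrite r → (m ∧ b) as ¬r ∨ (m ∧ b).
Step 2: Distribute ∨ over ∧.

((¬r) ∨ m) ∧ ((¬r) ∨ b)


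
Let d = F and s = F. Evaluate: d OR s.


Disjunction is false only when both operands are false.
Substitute: d=F, s=F.
F OR F evaluates to F.

F


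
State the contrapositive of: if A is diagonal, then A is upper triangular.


The contrapositive of (P → Q) is (¬Q → ¬P); it is logically equivalent to the original.
Here P = 'A is diagonal' and Q = 'A is upper triangular'.

If not (A is upper triangular), then not (A is diagonal).


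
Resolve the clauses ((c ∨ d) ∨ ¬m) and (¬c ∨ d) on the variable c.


The clauses contain complementary literals c and ¬c.
Resolution eliminates this pair and disjoins the remaining literals (merging duplicates).

(d ∨ ¬m)


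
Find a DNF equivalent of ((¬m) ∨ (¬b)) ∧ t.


Step 1: Distribute ∧ over ∨: ((¬m) ∨ (¬b)) ∧ t = ((¬m) ∧ t) ∨ ((¬b) ∧ t).

((¬m) ∧ t) ∨ ((¬b) ∧ t)


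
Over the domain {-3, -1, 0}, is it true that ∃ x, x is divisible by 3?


Evaluate the predicate on each element: -3:T, -1:F, 0:T.
Witness x = -3 satisfies the predicate.

T


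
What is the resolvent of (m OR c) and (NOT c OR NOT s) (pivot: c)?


The clauses contain complementary literals c and NOTc.
Resolution eliminates this pair and disjoins the remaining literals (merging duplicates).

(m OR NOT s)


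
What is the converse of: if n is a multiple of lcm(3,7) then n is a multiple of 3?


The converse of (P → Q) is (Q → P). It is not in general equivalent to the original.
Here P = 'n is a multiple of lcm(3,7)' and Q = 'n is a multiple of 3'.

If n is a multiple of 3, then n is a multiple of lcm(3,7).


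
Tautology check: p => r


Build the truth table over {p, r}:
p | r | φ
---------
False | False | True
True | False | False
False | True | True
True | True | True
Counterexample at row 2: with p=True, r=False, the formula is False.

No, it is not a tautology.


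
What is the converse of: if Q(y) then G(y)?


The converse of (P → Q) is (Q → P). It is not in general equivalent to the original.
Here P = 'Q(y)' and Q = 'G(y)'.

If G(y), then Q(y).


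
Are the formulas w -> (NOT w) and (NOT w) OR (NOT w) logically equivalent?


Compare truth tables:
w | φ | ψ
---------
F | T | T
T | F | F
The columns φ and ψ agree on every row.

Yes, they are logically equivalent.


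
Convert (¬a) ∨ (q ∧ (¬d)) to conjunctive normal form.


Step 1: Distribute ∨ over ∧: (¬a) ∨ (q ∧ (¬d)) = ((¬a) ∨ q) ∧ ((¬a) ∨ (¬d)).

((¬a) ∨ q) ∧ ((¬a) ∨ (¬d))


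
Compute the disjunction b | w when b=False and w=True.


Disjunction is false only when both operands are false.
Substitute: b=False, w=True.
False | True evaluates to True.

True


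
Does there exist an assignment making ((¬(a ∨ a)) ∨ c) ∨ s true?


Search for a satisfying assignment over {a, c, s}.
Try a=F, c=F, s=F: the formula evaluates to T.
A satisfying assignment exists.

Satisfiable.


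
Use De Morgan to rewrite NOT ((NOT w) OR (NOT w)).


De Morgan: the negation of a disjunction is the conjunction of the negations.
Distribute NOT across OR, flipping it to AND, and negate each literal.

w AND w


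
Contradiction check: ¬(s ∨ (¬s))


Truth table over {s}:
s | φ
-----
F | F
T | F
Every row is false.

Yes, it is a contradiction.


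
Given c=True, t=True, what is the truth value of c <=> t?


Biconditional is true when both operands have the same truth value.
Substitute: c=True, t=True.
True <=> True evaluates to True.

True


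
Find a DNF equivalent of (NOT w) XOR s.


Step 1: (¬w) ⊕ s is true exactly when they disagree: ((¬w) ∧ ¬s) ∨ (¬(¬w) ∧ s).
Step 2: Eliminate any double negations (¬¬X = X).

((NOT w) AND (NOT s)) OR (w AND s)


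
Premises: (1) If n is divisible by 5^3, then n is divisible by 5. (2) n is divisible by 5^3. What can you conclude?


Modus ponens: from (P → Q) and P, infer Q.
P = 'n is divisible by 5^3' is asserted, and P → Q holds, so Q follows.

n is divisible by 5.


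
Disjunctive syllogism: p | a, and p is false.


Disjunctive syllogism: from (P ∨ Q) and ¬P, infer Q.
One disjunct, 'p', is ruled out; the other must hold.

a


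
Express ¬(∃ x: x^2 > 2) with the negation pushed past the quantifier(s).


¬(∀ x: φ) = ∃ x: ¬φ, and ¬(∃ x: φ) = ∀ x: ¬φ.
Apply to the existential statement.

∀ x: ¬(x^2 > 2)


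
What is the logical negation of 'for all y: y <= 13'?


¬(for all x: φ) = there exists x: ¬φ, and ¬(there exists x: φ) = for all x: ¬φ.
Apply to the universal statement.

there exists y: NOT(y <= 13)


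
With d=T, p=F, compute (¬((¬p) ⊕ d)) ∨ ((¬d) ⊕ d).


Substitute d=T, p=F:
¬p = T
(¬p) ⊕ d = T ⊕ T = F
¬((¬p) ⊕ d) = T
¬d = F
(¬d) ⊕ d = F ⊕ T = T
(¬((¬p) ⊕ d)) ∨ ((¬d) ⊕ d) = T ∨ T = T

T


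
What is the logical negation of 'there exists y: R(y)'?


¬(for all x: φ) = there exists x: ¬φ, and ¬(there exists x: φ) = for all x: ¬φ.
Apply to the existential statement.

for all y: NOT(R(y))


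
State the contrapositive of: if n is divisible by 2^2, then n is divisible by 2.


The contrapositive of (P → Q) is (¬Q → ¬P); it is logically equivalent to the original.
Here P = 'n is divisible by 2^2' and Q = 'n is divisible by 2'.

If not (n is divisible by 2), then not (n is divisible by 2^2).


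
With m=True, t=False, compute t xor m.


Substitute m=True, t=False:
t xor m = False xor True = True

True


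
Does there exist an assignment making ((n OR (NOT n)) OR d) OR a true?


Search for a satisfying assignment over {a, d, n}.
Try a=F, d=F, n=F: the formula evaluates to T.
A satisfying assignment exists.

Satisfiable.


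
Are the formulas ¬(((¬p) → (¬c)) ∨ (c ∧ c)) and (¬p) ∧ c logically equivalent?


Compare truth tables:
c | p | φ | ψ
-------------
F | F | F | F
T | F | F | T
F | T | F | F
T | T | F | F
They differ at row 2 (c=T, p=F): φ=F but ψ=T.

No, they are not logically equivalent.


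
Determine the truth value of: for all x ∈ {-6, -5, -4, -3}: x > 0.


Evaluate the predicate on each element: -6:F, -5:F, -4:F, -3:F.
Counterexample x = -6 fails the predicate.

F


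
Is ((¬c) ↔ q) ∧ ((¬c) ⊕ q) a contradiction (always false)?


Truth table over {c, q}:
c | q | φ
---------
F | F | F
T | F | F
F | T | F
T | T | F
Every row is false.

Yes, it is a contradiction.


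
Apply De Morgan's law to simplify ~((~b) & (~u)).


De Morgan: the negation of a conjunction is the disjunction of the negations.
Distribute ~ across &, flipping it to |, and negate each literal.

b | u


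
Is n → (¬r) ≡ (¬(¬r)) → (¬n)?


Compare truth tables:
n | r | φ | ψ
-------------
F | F | T | T
T | F | T | T
F | T | T | T
T | T | F | F
The columns φ and ψ agree on every row.

Yes, they are logically equivalent.


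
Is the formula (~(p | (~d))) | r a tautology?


Build the truth table over {d, p, r}:
d | p | r | φ
-------------
False | False | False | False
True | False | False | True
False | True | False | False
True | True | False | False
False | False | True | True
True | False | True | True
False | True | True | True
True | True | True | True
Counterexample at row 1: with d=False, p=False, r=False, the formula is False.

No, it is not a tautology.


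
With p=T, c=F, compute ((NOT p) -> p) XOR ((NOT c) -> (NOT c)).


Substitute p=T, c=F:
NOT p = F
(NOT p) -> p = F -> T = T
NOT c = T
NOT c = T
(NOT c) -> (NOT c) = T -> T = T
((NOT p) -> p) XOR ((NOT c) -> (NOT c)) = T XOR T = F

F


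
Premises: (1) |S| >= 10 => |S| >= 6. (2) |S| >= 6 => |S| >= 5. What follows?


Hypothetical syllogism: from (P → Q) and (Q → R), infer (P → R).
Chain the two implications through the shared middle term '|S| >= 6'.

|S| >= 10 => |S| >= 5


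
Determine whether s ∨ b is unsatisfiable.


Truth table over {b, s}:
b | s | φ
---------
F | F | F
T | F | T
F | T | T
T | T | T
Satisfying assignment at row 2: b=T, s=F gives T.

No, it is not a contradiction.


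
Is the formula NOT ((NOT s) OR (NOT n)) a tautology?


Build the truth table over {n, s}:
n | s | φ
---------
F | F | F
T | F | F
F | T | F
T | T | T
Counterexample at row 1: with n=F, s=F, the formula is F.

No, it is not a tautology.


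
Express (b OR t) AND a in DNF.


Step 1: Distribute ∧ over ∨: (b ∨ t) ∧ a = (b ∧ a) ∨ (t ∧ a).

(b AND a) OR (t AND a)


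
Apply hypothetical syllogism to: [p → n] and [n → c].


Hypothetical syllogism: from (P → Q) and (Q → R), infer (P → R).
Chain the two implications through the shared middle term 'n'.

p → c


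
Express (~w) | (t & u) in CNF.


Step 1: Distribute ∨ over ∧: (¬w) ∨ (t ∧ u) = ((¬w) ∨ t) ∧ ((¬w) ∨ u).

((~w) | t) & ((~w) | u)


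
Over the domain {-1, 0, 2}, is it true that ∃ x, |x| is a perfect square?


Evaluate the predicate on each element: -1:T, 0:T, 2:F.
Witness x = -1 satisfies the predicate.

T


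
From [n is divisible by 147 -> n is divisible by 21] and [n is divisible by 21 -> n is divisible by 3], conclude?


Hypothetical syllogism: from (P → Q) and (Q → R), infer (P → R).
Chain the two implications through the shared middle term 'n is divisible by 21'.

n is divisible by 147 -> n is divisible by 3


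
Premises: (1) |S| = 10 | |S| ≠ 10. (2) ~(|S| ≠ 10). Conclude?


Disjunctive syllogism: from (P ∨ Q) and ¬P, infer Q.
One disjunct, '|S| ≠ 10', is ruled out; the other must hold.

|S| = 10


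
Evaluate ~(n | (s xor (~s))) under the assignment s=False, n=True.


Substitute s=False, n=True:
~s = True
s xor (~s) = False xor True = True
n | (s xor (~s)) = True | True = True
~(n | (s xor (~s))) = False

False


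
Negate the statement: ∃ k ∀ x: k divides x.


Negation flips each quantifier (∀↔∃) and negates the inner predicate.
¬(∃ k ∀ x: φ) = ∀ k ∃ x: ¬φ.

∀ k ∃ x: ¬(k divides x)


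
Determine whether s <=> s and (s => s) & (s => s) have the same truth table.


Compare truth tables:
s | φ | ψ
---------
False | True | True
True | True | True
The columns φ and ψ agree on every row.

Yes, they are logically equivalent.


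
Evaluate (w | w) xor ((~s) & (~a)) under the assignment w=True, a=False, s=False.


Substitute w=True, a=False, s=False:
w | w = True | True = True
~s = True
~a = True
(~s) & (~a) = True & True = True
(w | w) xor ((~s) & (~a)) = True xor True = False

False


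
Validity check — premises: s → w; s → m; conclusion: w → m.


This is (no valid rule). There exist truth assignments where the premises are all true but the conclusion is false.

Invalid.


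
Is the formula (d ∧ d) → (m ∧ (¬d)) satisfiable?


Search for a satisfying assignment over {d, m}.
Try d=F, m=F: the formula evaluates to T.
A satisfying assignment exists.

Satisfiable.


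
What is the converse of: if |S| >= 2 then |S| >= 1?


The converse of (P → Q) is (Q → P). It is not in general equivalent to the original.
Here P = '|S| >= 2' and Q = '|S| >= 1'.

If |S| >= 1, then |S| >= 2.


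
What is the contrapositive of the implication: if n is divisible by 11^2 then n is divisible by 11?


The contrapositive of (P → Q) is (¬Q → ¬P); it is logically equivalent to the original.
Here P = 'n is divisible by 11^2' and Q = 'n is divisible by 11'.

If not (n is divisible by 11), then not (n is divisible by 11^2).


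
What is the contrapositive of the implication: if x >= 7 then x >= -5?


The contrapositive of (P → Q) is (¬Q → ¬P); it is logically equivalent to the original.
Here P = 'x >= 7' and Q = 'x >= -5'.

If not (x >= -5), then not (x >= 7).


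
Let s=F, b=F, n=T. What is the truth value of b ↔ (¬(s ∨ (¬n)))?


Substitute s=F, b=F, n=T:
¬n = F
s ∨ (¬n) = F ∨ F = F
¬(s ∨ (¬n)) = T
b ↔ (¬(s ∨ (¬n))) = F ↔ T = F

F


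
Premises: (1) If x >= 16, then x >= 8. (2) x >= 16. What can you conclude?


Modus ponens: from (P → Q) and P, infer Q.
P = 'x >= 16' is asserted, and P → Q holds, so Q follows.

x >= 8.


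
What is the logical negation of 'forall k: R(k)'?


¬(forall x: φ) = exists x: ¬φ, and ¬(exists x: φ) = forall x: ¬φ.
Apply to the universal statement.

exists k: ~(R(k))


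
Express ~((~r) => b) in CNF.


Step 1: Rewrite (¬r) → b as ¬(¬r) ∨ b.
Step 2: Negate: ¬(¬(¬r) ∨ b) = (¬r) ∧ ¬b (De Morgan + double negation).

(~r) & (~b)


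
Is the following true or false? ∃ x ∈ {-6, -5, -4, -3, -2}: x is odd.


Evaluate the predicate on each element: -6:F, -5:T, -4:F, -3:T, -2:F.
Witness x = -5 satisfies the predicate.

T


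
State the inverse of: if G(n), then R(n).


The inverse of (P → Q) is (¬P → ¬Q). It is equivalent to the converse, not to the original.
Here P = 'G(n)' and Q = 'R(n)'.

If not (G(n)), then not (R(n)).


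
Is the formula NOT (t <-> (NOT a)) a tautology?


Build the truth table over {a, t}:
a | t | φ
---------
F | F | T
T | F | F
F | T | F
T | T | T
Counterexample at row 2: with a=T, t=F, the formula is F.

No, it is not a tautology.


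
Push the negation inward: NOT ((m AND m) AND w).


De Morgan: the negation of a conjunction is the disjunction of the negations.
Distribute NOT across AND, flipping it to OR, and negate each literal.

((NOT m) OR (NOT m)) OR (NOT w)


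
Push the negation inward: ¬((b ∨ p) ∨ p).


De Morgan: the negation of a disjunction is the conjunction of the negations.
Distribute ¬ across ∨, flipping it to ∧, and negate each literal.

((¬b) ∧ (¬p)) ∧ (¬p)


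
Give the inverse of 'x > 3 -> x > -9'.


The inverse of (P → Q) is (¬P → ¬Q). It is equivalent to the converse, not to the original.
Here P = 'x > 3' and Q = 'x > -9'.

If not (x > 3), then not (x > -9).


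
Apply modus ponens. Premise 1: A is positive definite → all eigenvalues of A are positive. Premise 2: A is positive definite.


Modus ponens: from (P → Q) and P, infer Q.
P = 'A is positive definite' is asserted, and P → Q holds, so Q follows.

all eigenvalues of A are positive.


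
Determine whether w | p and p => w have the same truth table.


Compare truth tables:
p | w | φ | ψ
-------------
False | False | False | True
True | False | True | False
False | True | True | True
True | True | True | True
They differ at row 1 (p=False, w=False): φ=False but ψ=True.

No, they are not logically equivalent.


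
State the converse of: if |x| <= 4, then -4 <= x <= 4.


The converse of (P → Q) is (Q → P). It is not in general equivalent to the original.
Here P = '|x| <= 4' and Q = '-4 <= x <= 4'.

If -4 <= x <= 4, then |x| <= 4.


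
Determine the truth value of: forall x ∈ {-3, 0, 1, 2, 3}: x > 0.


Evaluate the predicate on each element: -3:False, 0:False, 1:True, 2:True, 3:True.
Counterexample x = -3 fails the predicate.

False


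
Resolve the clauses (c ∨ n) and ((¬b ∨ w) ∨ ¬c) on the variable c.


The clauses contain complementary literals c and ¬c.
Resolution eliminates this pair and disjoins the remaining literals (merging duplicates).

((n ∨ ¬b) ∨ w)


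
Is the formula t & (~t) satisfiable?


Check all 2 assignments over {t}:
t | φ
-----
False | False
True | False
No assignment makes the formula true.

Unsatisfiable.


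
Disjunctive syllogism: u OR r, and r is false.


Disjunctive syllogism: from (P ∨ Q) and ¬P, infer Q.
One disjunct, 'r', is ruled out; the other must hold.

u


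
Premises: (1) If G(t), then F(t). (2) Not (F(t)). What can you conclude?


Modus tollens: from (P → Q) and ¬Q, infer ¬P.
Q = 'F(t)' is denied; since P → Q, P must also fail.

Not (G(t)).


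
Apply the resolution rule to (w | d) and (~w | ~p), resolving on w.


The clauses contain complementary literals w and ~w.
Resolution eliminates this pair and disjoins the remaining literals (merging duplicates).

(d | ~p)


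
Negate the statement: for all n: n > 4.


¬(for all x: φ) = there exists x: ¬φ, and ¬(there exists x: φ) = for all x: ¬φ.
Apply to the universal statement.

there exists n: NOT(n > 4)


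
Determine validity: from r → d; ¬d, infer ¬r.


This matches the form of modus tollens: the conclusion follows in every model of the premises.

Valid.


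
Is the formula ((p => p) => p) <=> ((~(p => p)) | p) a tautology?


Build the truth table over {p}:
p | φ
-----
False | True
True | True
Every row evaluates to true.

Yes, it is a tautology.


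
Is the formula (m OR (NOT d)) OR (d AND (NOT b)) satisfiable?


Search for a satisfying assignment over {b, d, m}.
Try b=F, d=F, m=F: the formula evaluates to T.
A satisfying assignment exists.

Satisfiable.


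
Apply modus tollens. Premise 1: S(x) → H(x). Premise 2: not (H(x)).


Modus tollens: from (P → Q) and ¬Q, infer ¬P.
Q = 'H(x)' is denied; since P → Q, P must also fail.

Not (S(x)).


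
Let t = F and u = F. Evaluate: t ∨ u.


Disjunction is false only when both operands are false.
Substitute: t=F, u=F.
F ∨ F evaluates to F.

F


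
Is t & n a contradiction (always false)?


Truth table over {n, t}:
n | t | φ
---------
False | False | False
True | False | False
False | True | False
True | True | True
Satisfying assignment at row 4: n=True, t=True gives True.

No, it is not a contradiction.


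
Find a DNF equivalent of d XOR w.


Step 1: d ⊕ w is true exactly when they disagree: (d ∧ ¬w) ∨ (¬d ∧ w).

(d AND (NOT w)) OR ((NOT d) AND w)


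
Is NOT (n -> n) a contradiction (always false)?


Truth table over {n}:
n | φ
-----
F | F
T | F
Every row is false.

Yes, it is a contradiction.


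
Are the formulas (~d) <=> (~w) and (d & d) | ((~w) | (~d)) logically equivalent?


Compare truth tables:
d | w | φ | ψ
-------------
False | False | True | True
True | False | False | True
False | True | False | True
True | True | True | True
They differ at row 2 (d=True, w=False): φ=False but ψ=True.

No, they are not logically equivalent.


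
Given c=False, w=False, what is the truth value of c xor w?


Exclusive or is true when exactly one operand is true.
Substitute: c=False, w=False.
False xor False evaluates to False.

False


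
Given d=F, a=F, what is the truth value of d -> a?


Implication is false only when antecedent is true and consequent is false.
Substitute: d=F, a=F.
F -> F evaluates to T.

T


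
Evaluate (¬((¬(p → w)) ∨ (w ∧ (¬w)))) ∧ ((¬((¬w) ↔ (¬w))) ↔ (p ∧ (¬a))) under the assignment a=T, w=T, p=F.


Substitute a=T, w=T, p=F:
… (earlier sub-steps elided)
(¬(p → w)) ∨ (w ∧ (¬w)) = F ∨ F = F
¬((¬(p → w)) ∨ (w ∧ (¬w))) = T
¬w = F
¬w = F
(¬w) ↔ (¬w) = F ↔ F = T
¬((¬w) ↔ (¬w)) = F
¬a = F
p ∧ (¬a) = F ∧ F = F
(¬((¬w) ↔ (¬w))) ↔ (p ∧ (¬a)) = F ↔ F = T
(¬((¬(p → w)) ∨ (w ∧ (¬w)))) ∧ ((¬((¬w) ↔ (¬w))) ↔ (p ∧ (¬a))) = T ∧ T = T

T


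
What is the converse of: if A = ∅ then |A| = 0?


The converse of (P → Q) is (Q → P). It is not in general equivalent to the original.
Here P = 'A = ∅' and Q = '|A| = 0'.

If |A| = 0, then A = ∅.


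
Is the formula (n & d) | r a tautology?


Build the truth table over {d, n, r}:
d | n | r | φ
-------------
False | False | False | False
True | False | False | False
False | True | False | False
True | True | False | True
False | False | True | True
True | False | True | True
False | True | True | True
True | True | True | True
Counterexample at row 1: with d=False, n=False, r=False, the formula is False.

No, it is not a tautology.


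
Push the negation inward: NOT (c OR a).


De Morgan: the negation of a disjunction is the conjunction of the negations.
Distribute NOT across OR, flipping it to AND, and negate each literal.

(NOT c) AND (NOT a)


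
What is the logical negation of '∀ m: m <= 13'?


¬(∀ x: φ) = ∃ x: ¬φ, and ¬(∃ x: φ) = ∀ x: ¬φ.
Apply to the universal statement.

∃ m: ¬(m <= 13)


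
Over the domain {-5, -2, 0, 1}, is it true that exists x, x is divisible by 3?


Evaluate the predicate on each element: -5:False, -2:False, 0:True, 1:False.
Witness x = 0 satisfies the predicate.

True


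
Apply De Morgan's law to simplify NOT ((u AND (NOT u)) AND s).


De Morgan: the negation of a conjunction is the disjunction of the negations.
Distribute NOT across AND, flipping it to OR, and negate each literal.

((NOT u) OR u) OR (NOT s)


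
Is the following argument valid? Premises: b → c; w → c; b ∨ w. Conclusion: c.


This matches the form of proof by cases: the conclusion follows in every model of the premises.

Valid.


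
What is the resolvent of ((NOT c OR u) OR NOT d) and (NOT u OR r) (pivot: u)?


The clauses contain complementary literals u and NOTu.
Resolution eliminates this pair and disjoins the remaining literals (merging duplicates).

((NOT d OR NOT c) OR r)


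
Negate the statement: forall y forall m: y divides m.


Negation flips each quantifier (∀↔∃) and negates the inner predicate.
¬(forall y forall m: φ) = exists y exists m: ¬φ.

exists y exists m: ~(y divides m)


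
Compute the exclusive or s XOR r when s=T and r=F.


Exclusive or is true when exactly one operand is true.
Substitute: s=T, r=F.
T XOR F evaluates to T.

T


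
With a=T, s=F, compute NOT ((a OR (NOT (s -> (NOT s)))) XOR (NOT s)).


Substitute a=T, s=F:
NOT s = T
s -> (NOT s) = F -> T = T
NOT (s -> (NOT s)) = F
a OR (NOT (s -> (NOT s))) = T OR F = T
NOT s = T
(a OR (NOT (s -> (NOT s)))) XOR (NOT s) = T XOR T = F
NOT ((a OR (NOT (s -> (NOT s)))) XOR (NOT s)) = T

T


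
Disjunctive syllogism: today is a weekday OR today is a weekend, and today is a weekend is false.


Disjunctive syllogism: from (P ∨ Q) and ¬P, infer Q.
One disjunct, 'today is a weekend', is ruled out; the other must hold.

today is a weekday


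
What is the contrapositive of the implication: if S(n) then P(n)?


The contrapositive of (P → Q) is (¬Q → ¬P); it is logically equivalent to the original.
Here P = 'S(n)' and Q = 'P(n)'.

If not (P(n)), then not (S(n)).


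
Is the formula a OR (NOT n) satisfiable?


Search for a satisfying assignment over {a, n}.
Try a=F, n=F: the formula evaluates to T.
A satisfying assignment exists.

Satisfiable.


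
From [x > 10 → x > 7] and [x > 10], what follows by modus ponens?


Modus ponens: from (P → Q) and P, infer Q.
P = 'x > 10' is asserted, and P → Q holds, so Q follows.

x > 7.


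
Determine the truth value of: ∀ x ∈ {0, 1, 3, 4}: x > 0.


Evaluate the predicate on each element: 0:F, 1:T, 3:T, 4:T.
Counterexample x = 0 fails the predicate.

F


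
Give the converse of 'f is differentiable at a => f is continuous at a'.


The converse of (P → Q) is (Q → P). It is not in general equivalent to the original.
Here P = 'f is differentiable at a' and Q = 'f is continuous at a'.

If f is continuous at a, then f is differentiable at a.


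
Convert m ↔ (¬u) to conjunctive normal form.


Step 1: Rewrite m ↔ (¬u) as (m → (¬u)) ∧ ((¬u) → m).
Step 2: Rewrite each implication as a disjunction.
Step 3: Eliminate any double negations (¬¬X = X).

((¬m) ∨ (¬u)) ∧ (u ∨ m)


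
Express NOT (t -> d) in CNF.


Step 1: Rewrite t → d as ¬t ∨ d.
Step 2: Negate: ¬(¬t ∨ d) = t ∧ ¬d (De Morgan + double negation).

t AND (NOT d)


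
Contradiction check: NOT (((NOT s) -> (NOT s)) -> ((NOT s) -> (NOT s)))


Truth table over {s}:
s | φ
-----
F | F
T | F
Every row is false.

Yes, it is a contradiction.


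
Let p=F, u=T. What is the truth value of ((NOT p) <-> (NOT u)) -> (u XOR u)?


Substitute p=F, u=T:
NOT p = T
NOT u = F
(NOT p) <-> (NOT u) = T <-> F = F
u XOR u = T XOR T = F
((NOT p) <-> (NOT u)) -> (u XOR u) = F -> F = T

T


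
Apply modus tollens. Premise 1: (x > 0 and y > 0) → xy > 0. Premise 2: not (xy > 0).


Modus tollens: from (P → Q) and ¬Q, infer ¬P.
Q = 'xy > 0' is denied; since P → Q, P must also fail.

Not ((x > 0 and y > 0)).


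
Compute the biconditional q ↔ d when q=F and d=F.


Biconditional is true when both operands have the same truth value.
Substitute: q=F, d=F.
F ↔ F evaluates to T.

T


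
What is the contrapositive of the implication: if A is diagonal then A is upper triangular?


The contrapositive of (P → Q) is (¬Q → ¬P); it is logically equivalent to the original.
Here P = 'A is diagonal' and Q = 'A is upper triangular'.

If not (A is upper triangular), then not (A is diagonal).


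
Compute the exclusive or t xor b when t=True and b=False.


Exclusive or is true when exactly one operand is true.
Substitute: t=True, b=False.
True xor False evaluates to True.

True


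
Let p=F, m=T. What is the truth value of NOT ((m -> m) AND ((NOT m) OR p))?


Substitute p=F, m=T:
m -> m = T -> T = T
NOT m = F
(NOT m) OR p = F OR F = F
(m -> m) AND ((NOT m) OR p) = T AND F = F
NOT ((m -> m) AND ((NOT m) OR p)) = T

T


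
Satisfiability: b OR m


Search for a satisfying assignment over {b, m}.
Try b=T, m=F: the formula evaluates to T.
A satisfying assignment exists.

Satisfiable.


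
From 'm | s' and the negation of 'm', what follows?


Disjunctive syllogism: from (P ∨ Q) and ¬P, infer Q.
One disjunct, 'm', is ruled out; the other must hold.

s


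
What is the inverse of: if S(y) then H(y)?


The inverse of (P → Q) is (¬P → ¬Q). It is equivalent to the converse, not to the original.
Here P = 'S(y)' and Q = 'H(y)'.

If not (S(y)), then not (H(y)).


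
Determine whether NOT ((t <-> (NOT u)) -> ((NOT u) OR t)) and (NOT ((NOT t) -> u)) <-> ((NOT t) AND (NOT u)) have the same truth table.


Compare truth tables:
t | u | φ | ψ
-------------
F | F | F | T
T | F | F | T
F | T | T | T
T | T | F | T
They differ at row 1 (t=F, u=F): φ=F but ψ=T.

No, they are not logically equivalent.


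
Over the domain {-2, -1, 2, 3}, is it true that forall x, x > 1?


Evaluate the predicate on each element: -2:False, -1:False, 2:True, 3:True.
Counterexample x = -2 fails the predicate.

False


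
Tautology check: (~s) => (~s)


Build the truth table over {s}:
s | φ
-----
False | True
True | True
Every row evaluates to true.

Yes, it is a tautology.


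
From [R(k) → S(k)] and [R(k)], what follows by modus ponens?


Modus ponens: from (P → Q) and P, infer Q.
P = 'R(k)' is asserted, and P → Q holds, so Q follows.

S(k).


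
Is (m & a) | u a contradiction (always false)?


Truth table over {a, m, u}:
a | m | u | φ
-------------
False | False | False | False
True | False | False | False
False | True | False | False
True | True | False | True
False | False | True | True
True | False | True | True
False | True | True | True
True | True | True | True
Satisfying assignment at row 4: a=True, m=True, u=False gives True.

No, it is not a contradiction.


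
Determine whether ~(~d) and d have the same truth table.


Compare truth tables:
d | φ | ψ
---------
False | False | False
True | True | True
The columns φ and ψ agree on every row.

Yes, they are logically equivalent.


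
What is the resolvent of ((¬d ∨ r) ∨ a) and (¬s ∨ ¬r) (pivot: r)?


The clauses contain complementary literals r and ¬r.
Resolution eliminates this pair and disjoins the remaining literals (merging duplicates).

((¬d ∨ a) ∨ ¬s)


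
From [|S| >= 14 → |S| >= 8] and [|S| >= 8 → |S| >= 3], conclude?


Hypothetical syllogism: from (P → Q) and (Q → R), infer (P → R).
Chain the two implications through the shared middle term '|S| >= 8'.

|S| >= 14 → |S| >= 3


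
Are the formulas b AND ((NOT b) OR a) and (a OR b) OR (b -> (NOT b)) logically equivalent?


Compare truth tables:
a | b | φ | ψ
-------------
F | F | F | T
T | F | F | T
F | T | F | T
T | T | T | T
They differ at row 1 (a=F, b=F): φ=F but ψ=T.

No, they are not logically equivalent.


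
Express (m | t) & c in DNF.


Step 1: Distribute ∧ over ∨: (m ∨ t) ∧ c = (m ∧ c) ∨ (t ∧ c).

(m & c) | (t & c)


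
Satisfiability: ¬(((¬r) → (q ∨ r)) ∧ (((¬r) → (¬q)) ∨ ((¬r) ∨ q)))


Search for a satisfying assignment over {q, r}.
Try q=F, r=F: the formula evaluates to T.
A satisfying assignment exists.

Satisfiable.


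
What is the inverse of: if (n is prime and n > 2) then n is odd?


The inverse of (P → Q) is (¬P → ¬Q). It is equivalent to the converse, not to the original.
Here P = '(n is prime and n > 2)' and Q = 'n is odd'.

If not ((n is prime and n > 2)), then not (n is odd).


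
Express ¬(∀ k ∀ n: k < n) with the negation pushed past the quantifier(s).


Negation flips each quantifier (∀↔∃) and negates the inner predicate.
¬(∀ k ∀ n: φ) = ∃ k ∃ n: ¬φ.

∃ k ∃ n: ¬(k < n)


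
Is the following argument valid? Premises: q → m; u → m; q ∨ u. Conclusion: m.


This matches the form of proof by cases: the conclusion follows in every model of the premises.

Valid.


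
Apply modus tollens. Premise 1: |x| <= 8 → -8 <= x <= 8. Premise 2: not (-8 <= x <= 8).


Modus tollens: from (P → Q) and ¬Q, infer ¬P.
Q = '-8 <= x <= 8' is denied; since P → Q, P must also fail.

Not (|x| <= 8).


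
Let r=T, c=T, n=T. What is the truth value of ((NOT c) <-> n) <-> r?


Substitute r=T, c=T, n=T:
NOT c = F
(NOT c) <-> n = F <-> T = F
((NOT c) <-> n) <-> r = F <-> T = F

F


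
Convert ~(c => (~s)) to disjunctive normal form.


Step 1: Rewrite implication then negate: ¬(¬c ∨ (¬s)) = c ∧ ¬(¬s).
Step 2: Eliminate any double negations (¬¬X = X).

c & s


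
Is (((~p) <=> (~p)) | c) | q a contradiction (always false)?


Truth table over {c, p, q}:
c | p | q | φ
-------------
False | False | False | True
True | False | False | True
False | True | False | True
True | True | False | True
False | False | True | True
True | False | True | True
False | True | True | True
True | True | True | True
Satisfying assignment at row 1: c=False, p=False, q=False gives True.

No, it is not a contradiction.


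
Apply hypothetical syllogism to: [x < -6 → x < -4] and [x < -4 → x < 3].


Hypothetical syllogism: from (P → Q) and (Q → R), infer (P → R).
Chain the two implications through the shared middle term 'x < -4'.

x < -6 → x < 3


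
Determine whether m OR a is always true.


Build the truth table over {a, m}:
a | m | φ
---------
F | F | F
T | F | T
F | T | T
T | T | T
Counterexample at row 1: with a=F, m=F, the formula is F.

No, it is not a tautology.


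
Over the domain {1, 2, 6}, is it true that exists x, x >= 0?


Evaluate the predicate on each element: 1:True, 2:True, 6:True.
Witness x = 1 satisfies the predicate.

True


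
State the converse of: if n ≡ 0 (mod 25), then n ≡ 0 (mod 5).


The converse of (P → Q) is (Q → P). It is not in general equivalent to the original.
Here P = 'n ≡ 0 (mod 25)' and Q = 'n ≡ 0 (mod 5)'.

If n ≡ 0 (mod 5), then n ≡ 0 (mod 25).


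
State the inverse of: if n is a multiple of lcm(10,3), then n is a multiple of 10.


The inverse of (P → Q) is (¬P → ¬Q). It is equivalent to the converse, not to the original.
Here P = 'n is a multiple of lcm(10,3)' and Q = 'n is a multiple of 10'.

If not (n is a multiple of lcm(10,3)), then not (n is a multiple of 10).


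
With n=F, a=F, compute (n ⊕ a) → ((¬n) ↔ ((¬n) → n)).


Substitute n=F, a=F:
n ⊕ a = F ⊕ F = F
¬n = T
¬n = T
(¬n) → n = T → F = F
(¬n) ↔ ((¬n) → n) = T ↔ F = F
(n ⊕ a) → ((¬n) ↔ ((¬n) → n)) = F → F = T

T


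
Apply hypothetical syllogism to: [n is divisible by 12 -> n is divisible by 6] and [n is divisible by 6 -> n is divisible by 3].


Hypothetical syllogism: from (P → Q) and (Q → R), infer (P → R).
Chain the two implications through the shared middle term 'n is divisible by 6'.

n is divisible by 12 -> n is divisible by 3


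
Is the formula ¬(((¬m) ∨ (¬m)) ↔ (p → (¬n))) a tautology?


Build the truth table over {m, n, p}:
m | n | p | φ
-------------
F | F | F | F
T | F | F | T
F | T | F | F
T | T | F | T
F | F | T | F
T | F | T | T
F | T | T | T
T | T | T | F
Counterexample at row 1: with m=F, n=F, p=F, the formula is F.

No, it is not a tautology.


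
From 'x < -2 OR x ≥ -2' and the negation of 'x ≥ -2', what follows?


Disjunctive syllogism: from (P ∨ Q) and ¬P, infer Q.
One disjunct, 'x ≥ -2', is ruled out; the other must hold.

x < -2


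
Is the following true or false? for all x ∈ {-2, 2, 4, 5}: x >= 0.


Evaluate the predicate on each element: -2:F, 2:T, 4:T, 5:T.
Counterexample x = -2 fails the predicate.

F


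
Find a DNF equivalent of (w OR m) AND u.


Step 1: Distribute ∧ over ∨: (w ∨ m) ∧ u = (w ∧ u) ∨ (m ∧ u).

(w AND u) OR (m AND u)


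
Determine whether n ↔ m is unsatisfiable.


Truth table over {m, n}:
m | n | φ
---------
F | F | T
T | F | F
F | T | F
T | T | T
Satisfying assignment at row 1: m=F, n=F gives T.

No, it is not a contradiction.


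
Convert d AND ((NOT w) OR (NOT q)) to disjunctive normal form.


Step 1: Distribute ∧ over ∨: d ∧ ((¬w) ∨ (¬q)) = (d ∧ (¬w)) ∨ (d ∧ (¬q)).

(d AND (NOT w)) OR (d AND (NOT q))


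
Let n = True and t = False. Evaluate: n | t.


Disjunction is false only when both operands are false.
Substitute: n=True, t=False.
True | False evaluates to True.

True


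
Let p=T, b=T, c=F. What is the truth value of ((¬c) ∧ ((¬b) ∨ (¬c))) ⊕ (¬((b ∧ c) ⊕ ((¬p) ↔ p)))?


Substitute p=T, b=T, c=F:
… (earlier sub-steps elided)
¬b = F
¬c = T
(¬b) ∨ (¬c) = F ∨ T = T
(¬c) ∧ ((¬b) ∨ (¬c)) = T ∧ T = T
b ∧ c = T ∧ F = F
¬p = F
(¬p) ↔ p = F ↔ T = F
(b ∧ c) ⊕ ((¬p) ↔ p) = F ⊕ F = F
¬((b ∧ c) ⊕ ((¬p) ↔ p)) = T
((¬c) ∧ ((¬b) ∨ (¬c))) ⊕ (¬((b ∧ c) ⊕ ((¬p) ↔ p))) = T ⊕ T = F

F


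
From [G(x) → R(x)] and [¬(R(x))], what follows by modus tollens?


Modus tollens: from (P → Q) and ¬Q, infer ¬P.
Q = 'R(x)' is denied; since P → Q, P must also fail.

Not (G(x)).


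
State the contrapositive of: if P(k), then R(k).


The contrapositive of (P → Q) is (¬Q → ¬P); it is logically equivalent to the original.
Here P = 'P(k)' and Q = 'R(k)'.

If not (R(k)), then not (P(k)).
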